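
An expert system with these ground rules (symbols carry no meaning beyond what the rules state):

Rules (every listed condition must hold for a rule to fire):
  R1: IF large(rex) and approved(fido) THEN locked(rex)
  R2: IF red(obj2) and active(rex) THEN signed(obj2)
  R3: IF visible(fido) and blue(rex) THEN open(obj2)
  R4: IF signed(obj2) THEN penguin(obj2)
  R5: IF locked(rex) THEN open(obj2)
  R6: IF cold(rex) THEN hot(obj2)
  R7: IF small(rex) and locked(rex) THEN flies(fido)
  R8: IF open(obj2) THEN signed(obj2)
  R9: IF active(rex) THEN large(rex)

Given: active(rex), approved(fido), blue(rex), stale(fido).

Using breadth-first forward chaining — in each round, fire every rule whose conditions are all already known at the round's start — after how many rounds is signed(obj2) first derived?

4

Round 1 fires R9, giving large(rex).
Round 2 fires R1, giving locked(rex).
Round 3 fires R5, giving open(obj2).
Round 4 fires R8, giving signed(obj2).
signed(obj2) first appears in round 4.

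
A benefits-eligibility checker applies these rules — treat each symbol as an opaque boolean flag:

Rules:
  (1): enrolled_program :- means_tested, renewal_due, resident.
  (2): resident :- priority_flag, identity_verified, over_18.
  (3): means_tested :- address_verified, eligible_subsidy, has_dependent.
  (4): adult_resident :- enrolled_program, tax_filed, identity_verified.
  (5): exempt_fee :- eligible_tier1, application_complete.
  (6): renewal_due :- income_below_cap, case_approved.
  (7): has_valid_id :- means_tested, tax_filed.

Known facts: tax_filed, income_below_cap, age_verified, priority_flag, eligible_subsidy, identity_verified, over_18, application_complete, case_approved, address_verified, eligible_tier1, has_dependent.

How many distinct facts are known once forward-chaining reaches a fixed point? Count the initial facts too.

19

[1] (2) [resident :- priority_flag, identity_verified, over_18.]; (3) [means_tested :- address_verified, eligible_subsidy, has_dependent.]; (5) [exempt_fee :- eligible_tier1, application_complete.]; (6) [renewal_due :- income_below_cap, case_approved.]. ⇒ new: resident, means_tested, exempt_fee, renewal_due.
[2] (1) [enrolled_program :- means_tested, renewal_due, resident.]; (7) [has_valid_id :- means_tested, tax_filed.]. ⇒ new: enrolled_program, has_valid_id.
[3] (4) [adult_resident :- enrolled_program, tax_filed, identity_verified.]. ⇒ new: adult_resident.
Closure: {address_verified, adult_resident, age_verified, application_complete, case_approved, eligible_subsidy, eligible_tier1, enrolled_program, exempt_fee, has_dependent, has_valid_id, identity_verified, income_below_cap, means_tested, over_18, priority_flag, renewal_due, resident, tax_filed} — 19 facts.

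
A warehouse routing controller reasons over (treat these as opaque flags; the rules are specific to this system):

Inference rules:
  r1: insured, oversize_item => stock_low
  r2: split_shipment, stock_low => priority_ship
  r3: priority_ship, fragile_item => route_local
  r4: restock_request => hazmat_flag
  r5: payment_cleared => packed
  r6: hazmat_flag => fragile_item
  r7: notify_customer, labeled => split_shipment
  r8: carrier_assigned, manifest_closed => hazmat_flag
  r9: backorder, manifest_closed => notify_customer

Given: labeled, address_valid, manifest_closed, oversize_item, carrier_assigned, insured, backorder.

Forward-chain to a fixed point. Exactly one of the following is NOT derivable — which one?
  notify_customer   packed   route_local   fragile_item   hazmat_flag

Round 1 — r1, r8, r9, derive stock_low, hazmat_flag, notify_customer.
Round 2 — r6, r7, derive fragile_item, split_shipment.
Round 3 — r2, derive priority_ship.
Round 4 — r3, derive route_local.
Derived: notify_customer (round 1), route_local (round 4), hazmat_flag (round 1), fragile_item (round 2). packed never appears in any round.

packed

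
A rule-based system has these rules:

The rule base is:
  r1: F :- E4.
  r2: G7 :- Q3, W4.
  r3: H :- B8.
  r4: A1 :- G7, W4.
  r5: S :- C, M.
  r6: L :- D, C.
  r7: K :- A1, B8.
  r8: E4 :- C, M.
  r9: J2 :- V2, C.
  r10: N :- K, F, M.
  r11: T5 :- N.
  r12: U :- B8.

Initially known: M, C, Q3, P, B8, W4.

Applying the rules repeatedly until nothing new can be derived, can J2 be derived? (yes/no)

[1] r2 [G7 :- Q3, W4.]; r3 [H :- B8.]; r5 [S :- C, M.]; r8 [E4 :- C, M.]; r12 [U :- B8.]. ⇒ new: G7, H, S, E4, U.
[2] r1 [F :- E4.]; r4 [A1 :- G7, W4.]. ⇒ new: F, A1.
[3] r7 [K :- A1, B8.]. ⇒ new: K.
[4] r10 [N :- K, F, M.]. ⇒ new: N.
[5] r11 [T5 :- N.]. ⇒ new: T5.
Fixed point reached. J2 is concluded only by r9; r9 needs V2 (never derived).

no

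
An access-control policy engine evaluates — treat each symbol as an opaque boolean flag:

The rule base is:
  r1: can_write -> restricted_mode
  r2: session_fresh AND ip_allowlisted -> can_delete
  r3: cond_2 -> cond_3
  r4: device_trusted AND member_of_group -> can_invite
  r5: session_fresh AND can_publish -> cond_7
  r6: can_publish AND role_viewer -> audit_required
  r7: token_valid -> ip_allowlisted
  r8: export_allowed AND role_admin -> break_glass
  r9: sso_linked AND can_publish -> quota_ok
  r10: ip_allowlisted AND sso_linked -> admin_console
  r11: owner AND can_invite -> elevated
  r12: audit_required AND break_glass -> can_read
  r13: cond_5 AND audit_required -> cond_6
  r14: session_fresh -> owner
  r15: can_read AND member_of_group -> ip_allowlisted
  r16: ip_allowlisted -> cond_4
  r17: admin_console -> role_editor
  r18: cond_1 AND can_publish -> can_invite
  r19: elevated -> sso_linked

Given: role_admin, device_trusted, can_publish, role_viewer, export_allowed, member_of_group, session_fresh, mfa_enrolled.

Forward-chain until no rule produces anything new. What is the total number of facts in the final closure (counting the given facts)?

22

[1] r4 [device_trusted AND member_of_group -> can_invite]; r5 [session_fresh AND can_publish -> cond_7]; r6 [can_publish AND role_viewer -> audit_required]; r8 [export_allowed AND role_admin -> break_glass]; r14 [session_fresh -> owner]. ⇒ new: can_invite, cond_7, audit_required, break_glass, owner.
[2] r11 [owner AND can_invite -> elevated]; r12 [audit_required AND break_glass -> can_read]. ⇒ new: elevated, can_read.
[3] r15 [can_read AND member_of_group -> ip_allowlisted]; r19 [elevated -> sso_linked]. ⇒ new: ip_allowlisted, sso_linked.
[4] r2 [session_fresh AND ip_allowlisted -> can_delete]; r9 [sso_linked AND can_publish -> quota_ok]; r10 [ip_allowlisted AND sso_linked -> admin_console]; r16 [ip_allowlisted -> cond_4]. ⇒ new: can_delete, quota_ok, admin_console, cond_4.
[5] r17 [admin_console -> role_editor]. ⇒ new: role_editor.
Closure: {admin_console, audit_required, break_glass, can_delete, can_invite, can_publish, can_read, cond_4, cond_7, device_trusted, elevated, export_allowed, ip_allowlisted, member_of_group, mfa_enrolled, owner, quota_ok, role_admin, role_editor, role_viewer, session_fresh, sso_linked} — 22 facts.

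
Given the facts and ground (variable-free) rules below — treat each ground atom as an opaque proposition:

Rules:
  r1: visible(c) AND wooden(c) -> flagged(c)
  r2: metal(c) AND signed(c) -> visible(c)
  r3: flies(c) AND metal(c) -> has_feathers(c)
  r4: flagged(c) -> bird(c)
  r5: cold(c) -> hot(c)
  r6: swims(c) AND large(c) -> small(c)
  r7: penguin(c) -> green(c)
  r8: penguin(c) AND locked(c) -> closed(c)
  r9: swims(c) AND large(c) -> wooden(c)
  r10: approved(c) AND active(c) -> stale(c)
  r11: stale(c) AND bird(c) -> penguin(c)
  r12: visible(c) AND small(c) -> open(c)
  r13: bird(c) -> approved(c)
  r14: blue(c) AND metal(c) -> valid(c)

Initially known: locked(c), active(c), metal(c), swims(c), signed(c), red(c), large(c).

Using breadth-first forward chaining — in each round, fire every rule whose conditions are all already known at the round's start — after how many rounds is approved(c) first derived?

Round 1 fires r2, r6, r9, giving visible(c), small(c), wooden(c).
Round 2 fires r1, r12, giving flagged(c), open(c).
Round 3 fires r4, giving bird(c).
Round 4 fires r13, giving approved(c).
approved(c) first appears in round 4.

4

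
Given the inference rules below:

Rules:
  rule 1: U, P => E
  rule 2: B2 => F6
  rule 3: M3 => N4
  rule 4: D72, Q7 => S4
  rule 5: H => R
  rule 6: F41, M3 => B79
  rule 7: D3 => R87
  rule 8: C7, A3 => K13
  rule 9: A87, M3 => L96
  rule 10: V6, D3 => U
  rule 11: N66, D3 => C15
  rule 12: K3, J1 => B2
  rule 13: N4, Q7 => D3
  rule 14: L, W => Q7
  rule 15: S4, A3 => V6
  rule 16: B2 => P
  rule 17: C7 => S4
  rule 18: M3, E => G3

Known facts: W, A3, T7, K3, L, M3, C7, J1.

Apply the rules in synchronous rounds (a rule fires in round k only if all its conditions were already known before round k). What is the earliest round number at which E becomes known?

4

Round 1: rule 3 [M3 => N4]; rule 8 [C7, A3 => K13]; rule 12 [K3, J1 => B2]; rule 14 [L, W => Q7]; rule 17 [C7 => S4]. Adds N4, K13, B2, Q7, S4.
Round 2: rule 2 [B2 => F6]; rule 13 [N4, Q7 => D3]; rule 15 [S4, A3 => V6]; rule 16 [B2 => P]. Adds F6, D3, V6, P.
Round 3: rule 7 [D3 => R87]; rule 10 [V6, D3 => U]. Adds R87, U.
Round 4: rule 1 [U, P => E]. Adds E.
E first appears in round 4.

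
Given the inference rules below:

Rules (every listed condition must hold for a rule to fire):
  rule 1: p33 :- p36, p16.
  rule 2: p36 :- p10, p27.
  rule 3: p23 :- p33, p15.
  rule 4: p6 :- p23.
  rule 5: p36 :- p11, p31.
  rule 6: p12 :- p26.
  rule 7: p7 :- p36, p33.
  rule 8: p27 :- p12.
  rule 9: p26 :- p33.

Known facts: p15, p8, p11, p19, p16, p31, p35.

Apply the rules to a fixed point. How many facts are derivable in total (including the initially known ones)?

15

Round 1: rule 5 [p36 :- p11, p31.]. New: p36.
Round 2: rule 1 [p33 :- p36, p16.]. New: p33.
Round 3: rule 3 [p23 :- p33, p15.]; rule 7 [p7 :- p36, p33.]; rule 9 [p26 :- p33.]. New: p23, p7, p26.
Round 4: rule 4 [p6 :- p23.]; rule 6 [p12 :- p26.]. New: p6, p12.
Round 5: rule 8 [p27 :- p12.]. New: p27.
Closure: {p11, p12, p15, p16, p19, p23, p26, p27, p31, p33, p35, p36, p6, p7, p8} — 15 facts.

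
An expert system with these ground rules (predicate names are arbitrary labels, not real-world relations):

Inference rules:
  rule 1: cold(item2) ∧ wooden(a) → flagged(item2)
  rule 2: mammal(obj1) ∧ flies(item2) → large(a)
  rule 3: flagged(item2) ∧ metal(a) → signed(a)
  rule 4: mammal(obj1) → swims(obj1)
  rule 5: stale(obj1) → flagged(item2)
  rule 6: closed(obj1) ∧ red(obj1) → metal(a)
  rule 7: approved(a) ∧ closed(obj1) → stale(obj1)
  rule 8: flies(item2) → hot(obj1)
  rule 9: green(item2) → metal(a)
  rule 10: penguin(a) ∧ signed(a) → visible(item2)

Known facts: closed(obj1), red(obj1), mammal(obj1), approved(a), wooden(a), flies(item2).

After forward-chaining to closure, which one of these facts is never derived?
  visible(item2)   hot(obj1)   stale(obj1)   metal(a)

visible(item2)

Round 1 fires rule 2, rule 4, rule 6, rule 7, rule 8, giving large(a), swims(obj1), metal(a), stale(obj1), hot(obj1).
Round 2 fires rule 5, giving flagged(item2).
Round 3 fires rule 3, giving signed(a).
Derived: stale(obj1) (round 1), metal(a) (round 1), hot(obj1) (round 1). visible(item2) never appears in any round.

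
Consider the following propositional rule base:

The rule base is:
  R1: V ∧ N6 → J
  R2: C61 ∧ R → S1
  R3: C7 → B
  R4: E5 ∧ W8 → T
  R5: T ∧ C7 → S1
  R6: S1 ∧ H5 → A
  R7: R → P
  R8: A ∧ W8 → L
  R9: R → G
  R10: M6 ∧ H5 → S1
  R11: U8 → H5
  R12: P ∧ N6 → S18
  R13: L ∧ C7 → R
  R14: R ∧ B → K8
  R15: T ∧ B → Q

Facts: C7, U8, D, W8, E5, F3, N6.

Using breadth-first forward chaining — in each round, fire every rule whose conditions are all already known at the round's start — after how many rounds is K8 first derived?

[1] R3 [C7 → B]; R4 [E5 ∧ W8 → T]; R11 [U8 → H5]. ⇒ new: B, T, H5.
[2] R5 [T ∧ C7 → S1]; R15 [T ∧ B → Q]. ⇒ new: S1, Q.
[3] R6 [S1 ∧ H5 → A]. ⇒ new: A.
[4] R8 [A ∧ W8 → L]. ⇒ new: L.
[5] R13 [L ∧ C7 → R]. ⇒ new: R.
[6] R7 [R → P]; R9 [R → G]; R14 [R ∧ B → K8]. ⇒ new: P, G, K8.
K8 first appears in round 6.

6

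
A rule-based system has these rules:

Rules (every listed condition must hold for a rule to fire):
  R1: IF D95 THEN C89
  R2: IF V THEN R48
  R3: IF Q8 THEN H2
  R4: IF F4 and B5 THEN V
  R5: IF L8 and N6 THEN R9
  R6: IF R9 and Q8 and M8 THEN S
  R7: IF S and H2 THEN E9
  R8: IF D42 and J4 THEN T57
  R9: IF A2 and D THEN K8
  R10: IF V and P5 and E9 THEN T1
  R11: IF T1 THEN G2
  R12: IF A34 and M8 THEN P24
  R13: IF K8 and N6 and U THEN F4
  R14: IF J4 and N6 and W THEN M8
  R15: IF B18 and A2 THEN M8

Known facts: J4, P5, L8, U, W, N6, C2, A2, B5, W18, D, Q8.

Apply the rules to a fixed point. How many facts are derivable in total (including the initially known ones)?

Round 1: R3 [IF Q8 THEN H2]; R5 [IF L8 and N6 THEN R9]; R9 [IF A2 and D THEN K8]; R14 [IF J4 and N6 and W THEN M8]. Adds H2, R9, K8, M8.
Round 2: R6 [IF R9 and Q8 and M8 THEN S]; R13 [IF K8 and N6 and U THEN F4]. Adds S, F4.
Round 3: R4 [IF F4 and B5 THEN V]; R7 [IF S and H2 THEN E9]. Adds V, E9.
Round 4: R2 [IF V THEN R48]; R10 [IF V and P5 and E9 THEN T1]. Adds R48, T1.
Round 5: R11 [IF T1 THEN G2]. Adds G2.
Closure: {A2, B5, C2, D, E9, F4, G2, H2, J4, K8, L8, M8, N6, P5, Q8, R48, R9, S, T1, U, V, W, W18} — 23 facts.

23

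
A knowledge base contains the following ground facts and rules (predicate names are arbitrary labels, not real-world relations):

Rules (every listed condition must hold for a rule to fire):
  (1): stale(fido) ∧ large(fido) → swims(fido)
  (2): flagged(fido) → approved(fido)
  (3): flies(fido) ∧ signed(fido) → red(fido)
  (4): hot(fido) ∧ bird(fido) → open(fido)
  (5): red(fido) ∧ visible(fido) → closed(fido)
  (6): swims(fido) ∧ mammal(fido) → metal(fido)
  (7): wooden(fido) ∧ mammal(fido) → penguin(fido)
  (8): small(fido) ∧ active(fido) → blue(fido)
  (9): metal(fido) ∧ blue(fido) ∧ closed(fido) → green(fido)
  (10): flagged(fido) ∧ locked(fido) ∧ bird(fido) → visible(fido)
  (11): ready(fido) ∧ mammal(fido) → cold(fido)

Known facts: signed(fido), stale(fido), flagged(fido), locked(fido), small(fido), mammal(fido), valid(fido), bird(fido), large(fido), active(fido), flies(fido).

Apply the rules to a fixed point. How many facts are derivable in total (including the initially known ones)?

19

Round 1: (1) [stale(fido) ∧ large(fido) → swims(fido)]; (2) [flagged(fido) → approved(fido)]; (3) [flies(fido) ∧ signed(fido) → red(fido)]; (8) [small(fido) ∧ active(fido) → blue(fido)]; (10) [flagged(fido) ∧ locked(fido) ∧ bird(fido) → visible(fido)]. Adds swims(fido), approved(fido), red(fido), blue(fido), visible(fido).
Round 2: (5) [red(fido) ∧ visible(fido) → closed(fido)]; (6) [swims(fido) ∧ mammal(fido) → metal(fido)]. Adds closed(fido), metal(fido).
Round 3: (9) [metal(fido) ∧ blue(fido) ∧ closed(fido) → green(fido)]. Adds green(fido).
Closure: {active(fido), approved(fido), bird(fido), blue(fido), closed(fido), flagged(fido), flies(fido), green(fido), large(fido), locked(fido), mammal(fido), metal(fido), red(fido), signed(fido), small(fido), stale(fido), swims(fido), valid(fido), visible(fido)} — 19 facts.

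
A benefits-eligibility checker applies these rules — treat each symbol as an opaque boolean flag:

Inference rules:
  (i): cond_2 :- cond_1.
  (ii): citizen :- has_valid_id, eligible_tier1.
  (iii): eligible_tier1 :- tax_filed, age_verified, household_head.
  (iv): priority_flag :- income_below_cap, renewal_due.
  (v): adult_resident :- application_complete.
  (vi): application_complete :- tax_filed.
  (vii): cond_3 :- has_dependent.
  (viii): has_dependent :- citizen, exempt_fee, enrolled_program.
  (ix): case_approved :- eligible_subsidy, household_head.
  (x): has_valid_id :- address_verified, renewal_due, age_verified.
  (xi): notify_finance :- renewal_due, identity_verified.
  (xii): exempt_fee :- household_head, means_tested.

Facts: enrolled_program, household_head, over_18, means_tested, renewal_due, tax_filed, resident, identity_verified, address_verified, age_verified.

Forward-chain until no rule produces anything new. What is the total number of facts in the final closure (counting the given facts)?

19

[1] (iii) [eligible_tier1 :- tax_filed, age_verified, household_head.]; (vi) [application_complete :- tax_filed.]; (x) [has_valid_id :- address_verified, renewal_due, age_verified.]; (xi) [notify_finance :- renewal_due, identity_verified.]; (xii) [exempt_fee :- household_head, means_tested.]. ⇒ new: eligible_tier1, application_complete, has_valid_id, notify_finance, exempt_fee.
[2] (ii) [citizen :- has_valid_id, eligible_tier1.]; (v) [adult_resident :- application_complete.]. ⇒ new: citizen, adult_resident.
[3] (viii) [has_dependent :- citizen, exempt_fee, enrolled_program.]. ⇒ new: has_dependent.
[4] (vii) [cond_3 :- has_dependent.]. ⇒ new: cond_3.
Closure: {address_verified, adult_resident, age_verified, application_complete, citizen, cond_3, eligible_tier1, enrolled_program, exempt_fee, has_dependent, has_valid_id, household_head, identity_verified, means_tested, notify_finance, over_18, renewal_due, resident, tax_filed} — 19 facts.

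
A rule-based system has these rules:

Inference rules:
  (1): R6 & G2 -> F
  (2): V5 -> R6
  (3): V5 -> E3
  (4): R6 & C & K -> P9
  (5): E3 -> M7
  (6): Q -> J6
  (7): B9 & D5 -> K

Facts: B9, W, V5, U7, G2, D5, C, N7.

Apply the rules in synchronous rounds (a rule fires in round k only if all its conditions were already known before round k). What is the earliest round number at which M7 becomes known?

2

Round 1: (2) [V5 -> R6]; (3) [V5 -> E3]; (7) [B9 & D5 -> K]. Adds R6, E3, K.
Round 2: (1) [R6 & G2 -> F]; (4) [R6 & C & K -> P9]; (5) [E3 -> M7]. Adds F, P9, M7.
M7 first appears in round 2.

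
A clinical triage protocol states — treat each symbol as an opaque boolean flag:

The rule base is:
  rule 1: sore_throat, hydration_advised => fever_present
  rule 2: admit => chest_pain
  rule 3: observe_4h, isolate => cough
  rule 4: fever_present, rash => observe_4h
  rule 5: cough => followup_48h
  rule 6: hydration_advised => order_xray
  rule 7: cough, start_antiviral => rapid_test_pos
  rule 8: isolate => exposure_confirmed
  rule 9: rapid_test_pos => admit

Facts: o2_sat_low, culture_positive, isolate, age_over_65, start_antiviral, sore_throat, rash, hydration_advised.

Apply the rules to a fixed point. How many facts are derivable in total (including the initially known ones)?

Round 1: rule 1 [sore_throat, hydration_advised => fever_present]; rule 6 [hydration_advised => order_xray]; rule 8 [isolate => exposure_confirmed]. New: fever_present, order_xray, exposure_confirmed.
Round 2: rule 4 [fever_present, rash => observe_4h]. New: observe_4h.
Round 3: rule 3 [observe_4h, isolate => cough]. New: cough.
Round 4: rule 5 [cough => followup_48h]; rule 7 [cough, start_antiviral => rapid_test_pos]. New: followup_48h, rapid_test_pos.
Round 5: rule 9 [rapid_test_pos => admit]. New: admit.
Round 6: rule 2 [admit => chest_pain]. New: chest_pain.
Closure: {admit, age_over_65, chest_pain, cough, culture_positive, exposure_confirmed, fever_present, followup_48h, hydration_advised, isolate, o2_sat_low, observe_4h, order_xray, rapid_test_pos, rash, sore_throat, start_antiviral} — 17 facts.

17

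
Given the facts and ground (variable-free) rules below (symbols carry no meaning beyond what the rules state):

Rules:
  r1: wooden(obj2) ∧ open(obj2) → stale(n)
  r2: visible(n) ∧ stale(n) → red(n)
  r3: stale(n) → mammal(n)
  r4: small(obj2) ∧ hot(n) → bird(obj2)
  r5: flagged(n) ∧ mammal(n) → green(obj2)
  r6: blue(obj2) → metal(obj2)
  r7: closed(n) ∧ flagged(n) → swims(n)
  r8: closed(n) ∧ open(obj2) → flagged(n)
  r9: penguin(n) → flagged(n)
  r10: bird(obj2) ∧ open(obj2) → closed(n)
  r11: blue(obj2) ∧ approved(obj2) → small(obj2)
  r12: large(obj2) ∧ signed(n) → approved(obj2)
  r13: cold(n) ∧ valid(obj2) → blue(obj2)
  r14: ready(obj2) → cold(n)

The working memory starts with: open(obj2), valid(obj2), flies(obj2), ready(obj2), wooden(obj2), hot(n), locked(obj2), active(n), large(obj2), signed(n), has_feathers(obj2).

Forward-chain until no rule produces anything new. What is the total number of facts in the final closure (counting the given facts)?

23

Round 1 — r1, r12, r14, derive stale(n), approved(obj2), cold(n).
Round 2 — r3, r13, derive mammal(n), blue(obj2).
Round 3 — r6, r11, derive metal(obj2), small(obj2).
Round 4 — r4, derive bird(obj2).
Round 5 — r10, derive closed(n).
Round 6 — r8, derive flagged(n).
Round 7 — r5, r7, derive green(obj2), swims(n).
Closure: {active(n), approved(obj2), bird(obj2), blue(obj2), closed(n), cold(n), flagged(n), flies(obj2), green(obj2), has_feathers(obj2), hot(n), large(obj2), locked(obj2), mammal(n), metal(obj2), open(obj2), ready(obj2), signed(n), small(obj2), stale(n), swims(n), valid(obj2), wooden(obj2)} — 23 facts.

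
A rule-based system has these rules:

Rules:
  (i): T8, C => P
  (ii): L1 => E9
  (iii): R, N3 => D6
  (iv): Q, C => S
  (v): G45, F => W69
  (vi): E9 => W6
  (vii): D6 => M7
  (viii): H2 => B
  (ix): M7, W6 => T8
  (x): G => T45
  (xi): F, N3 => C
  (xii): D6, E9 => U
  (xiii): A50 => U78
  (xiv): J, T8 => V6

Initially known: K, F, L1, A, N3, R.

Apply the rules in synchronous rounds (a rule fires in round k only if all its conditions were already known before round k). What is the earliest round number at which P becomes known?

4

[1] (ii) [L1 => E9]; (iii) [R, N3 => D6]; (xi) [F, N3 => C]. ⇒ new: E9, D6, C.
[2] (vi) [E9 => W6]; (vii) [D6 => M7]; (xii) [D6, E9 => U]. ⇒ new: W6, M7, U.
[3] (ix) [M7, W6 => T8]. ⇒ new: T8.
[4] (i) [T8, C => P]. ⇒ new: P.
P first appears in round 4.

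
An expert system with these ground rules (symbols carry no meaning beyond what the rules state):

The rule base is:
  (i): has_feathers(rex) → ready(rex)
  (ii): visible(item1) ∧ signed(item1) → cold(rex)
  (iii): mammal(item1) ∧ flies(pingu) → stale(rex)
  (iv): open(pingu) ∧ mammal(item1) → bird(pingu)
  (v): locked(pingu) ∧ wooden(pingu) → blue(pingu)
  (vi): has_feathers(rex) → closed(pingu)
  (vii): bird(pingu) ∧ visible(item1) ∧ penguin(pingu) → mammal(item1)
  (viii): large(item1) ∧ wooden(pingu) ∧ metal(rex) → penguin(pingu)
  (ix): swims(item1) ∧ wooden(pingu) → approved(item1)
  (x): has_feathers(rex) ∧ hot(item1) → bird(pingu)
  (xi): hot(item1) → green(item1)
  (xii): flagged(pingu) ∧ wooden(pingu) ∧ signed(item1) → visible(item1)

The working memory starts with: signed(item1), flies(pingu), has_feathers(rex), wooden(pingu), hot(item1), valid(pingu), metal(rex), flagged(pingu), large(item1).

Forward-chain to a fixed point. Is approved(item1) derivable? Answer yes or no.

no

Round 1: (i) [has_feathers(rex) → ready(rex)]; (vi) [has_feathers(rex) → closed(pingu)]; (viii) [large(item1) ∧ wooden(pingu) ∧ metal(rex) → penguin(pingu)]; (x) [has_feathers(rex) ∧ hot(item1) → bird(pingu)]; (xi) [hot(item1) → green(item1)]; (xii) [flagged(pingu) ∧ wooden(pingu) ∧ signed(item1) → visible(item1)]. Adds ready(rex), closed(pingu), penguin(pingu), bird(pingu), green(item1), visible(item1).
Round 2: (ii) [visible(item1) ∧ signed(item1) → cold(rex)]; (vii) [bird(pingu) ∧ visible(item1) ∧ penguin(pingu) → mammal(item1)]. Adds cold(rex), mammal(item1).
Round 3: (iii) [mammal(item1) ∧ flies(pingu) → stale(rex)]. Adds stale(rex).
Fixed point reached. approved(item1) is concluded only by (ix); (ix) needs swims(item1) (never derived).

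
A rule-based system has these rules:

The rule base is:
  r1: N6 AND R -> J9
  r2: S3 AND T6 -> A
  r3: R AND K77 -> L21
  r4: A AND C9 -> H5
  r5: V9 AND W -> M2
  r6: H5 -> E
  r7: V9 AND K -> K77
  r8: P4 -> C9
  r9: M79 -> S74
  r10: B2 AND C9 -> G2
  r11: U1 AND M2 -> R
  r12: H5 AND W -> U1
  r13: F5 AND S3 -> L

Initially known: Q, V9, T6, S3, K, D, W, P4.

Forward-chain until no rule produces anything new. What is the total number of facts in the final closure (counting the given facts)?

Round 1 — r2, r5, r7, r8, derive A, M2, K77, C9.
Round 2 — r4, derive H5.
Round 3 — r6, r12, derive E, U1.
Round 4 — r11, derive R.
Round 5 — r3, derive L21.
Closure: {A, C9, D, E, H5, K, K77, L21, M2, P4, Q, R, S3, T6, U1, V9, W} — 17 facts.

17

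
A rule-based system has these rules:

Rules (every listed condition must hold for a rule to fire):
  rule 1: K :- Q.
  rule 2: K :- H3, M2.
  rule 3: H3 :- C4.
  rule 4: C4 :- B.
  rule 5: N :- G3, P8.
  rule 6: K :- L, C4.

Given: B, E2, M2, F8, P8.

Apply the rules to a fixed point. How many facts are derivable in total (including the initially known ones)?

Round 1: rule 4 [C4 :- B.]. Adds C4.
Round 2: rule 3 [H3 :- C4.]. Adds H3.
Round 3: rule 2 [K :- H3, M2.]. Adds K.
Closure: {B, C4, E2, F8, H3, K, M2, P8} — 8 facts.

8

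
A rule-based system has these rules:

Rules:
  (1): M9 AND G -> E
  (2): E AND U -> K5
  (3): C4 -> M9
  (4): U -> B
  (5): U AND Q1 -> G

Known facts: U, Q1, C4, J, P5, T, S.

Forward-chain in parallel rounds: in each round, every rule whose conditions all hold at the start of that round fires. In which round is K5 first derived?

3

Round 1 — (3), (4), (5), derive M9, B, G.
Round 2 — (1), derive E.
Round 3 — (2), derive K5.
K5 first appears in round 3.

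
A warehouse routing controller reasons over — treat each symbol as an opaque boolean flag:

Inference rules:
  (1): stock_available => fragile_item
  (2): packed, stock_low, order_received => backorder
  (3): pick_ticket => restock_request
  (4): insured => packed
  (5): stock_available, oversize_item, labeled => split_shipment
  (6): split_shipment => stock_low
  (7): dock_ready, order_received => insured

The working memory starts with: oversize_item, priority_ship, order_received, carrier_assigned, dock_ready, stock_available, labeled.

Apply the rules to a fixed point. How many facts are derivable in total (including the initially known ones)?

Round 1: (1) [stock_available => fragile_item]; (5) [stock_available, oversize_item, labeled => split_shipment]; (7) [dock_ready, order_received => insured]. New: fragile_item, split_shipment, insured.
Round 2: (4) [insured => packed]; (6) [split_shipment => stock_low]. New: packed, stock_low.
Round 3: (2) [packed, stock_low, order_received => backorder]. New: backorder.
Closure: {backorder, carrier_assigned, dock_ready, fragile_item, insured, labeled, order_received, oversize_item, packed, priority_ship, split_shipment, stock_available, stock_low} — 13 facts.

13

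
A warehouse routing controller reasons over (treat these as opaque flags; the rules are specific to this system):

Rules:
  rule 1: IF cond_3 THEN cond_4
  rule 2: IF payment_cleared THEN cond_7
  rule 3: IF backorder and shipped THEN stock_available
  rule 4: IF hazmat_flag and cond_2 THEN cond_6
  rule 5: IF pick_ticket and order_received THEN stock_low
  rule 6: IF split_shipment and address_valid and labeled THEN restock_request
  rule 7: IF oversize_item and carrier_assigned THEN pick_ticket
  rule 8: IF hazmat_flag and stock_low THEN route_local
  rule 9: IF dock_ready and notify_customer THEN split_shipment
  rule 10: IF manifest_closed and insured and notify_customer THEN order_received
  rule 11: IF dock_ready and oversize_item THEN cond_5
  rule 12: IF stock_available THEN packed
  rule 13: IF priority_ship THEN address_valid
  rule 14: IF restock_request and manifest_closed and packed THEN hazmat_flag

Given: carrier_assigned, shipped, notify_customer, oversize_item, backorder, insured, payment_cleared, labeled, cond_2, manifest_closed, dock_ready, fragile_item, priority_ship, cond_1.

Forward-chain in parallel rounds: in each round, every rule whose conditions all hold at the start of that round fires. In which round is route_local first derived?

Round 1 fires rule 2, rule 3, rule 7, rule 9, rule 10, rule 11, rule 13, giving cond_7, stock_available, pick_ticket, split_shipment, order_received, cond_5, address_valid.
Round 2 fires rule 5, rule 6, rule 12, giving stock_low, restock_request, packed.
Round 3 fires rule 14, giving hazmat_flag.
Round 4 fires rule 4, rule 8, giving cond_6, route_local.
route_local first appears in round 4.

4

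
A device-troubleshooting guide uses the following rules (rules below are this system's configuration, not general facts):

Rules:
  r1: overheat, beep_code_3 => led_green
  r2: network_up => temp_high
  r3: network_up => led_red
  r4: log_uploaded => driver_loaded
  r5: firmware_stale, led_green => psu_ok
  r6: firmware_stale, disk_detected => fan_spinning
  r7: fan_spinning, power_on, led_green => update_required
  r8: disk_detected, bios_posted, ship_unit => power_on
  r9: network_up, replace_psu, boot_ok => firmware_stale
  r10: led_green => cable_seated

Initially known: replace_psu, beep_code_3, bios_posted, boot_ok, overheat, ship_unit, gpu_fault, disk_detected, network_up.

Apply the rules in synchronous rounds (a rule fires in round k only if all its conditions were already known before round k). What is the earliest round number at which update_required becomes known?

Round 1: r1 [overheat, beep_code_3 => led_green]; r2 [network_up => temp_high]; r3 [network_up => led_red]; r8 [disk_detected, bios_posted, ship_unit => power_on]; r9 [network_up, replace_psu, boot_ok => firmware_stale]. New: led_green, temp_high, led_red, power_on, firmware_stale.
Round 2: r5 [firmware_stale, led_green => psu_ok]; r6 [firmware_stale, disk_detected => fan_spinning]; r10 [led_green => cable_seated]. New: psu_ok, fan_spinning, cable_seated.
Round 3: r7 [fan_spinning, power_on, led_green => update_required]. New: update_required.
update_required first appears in round 3.

3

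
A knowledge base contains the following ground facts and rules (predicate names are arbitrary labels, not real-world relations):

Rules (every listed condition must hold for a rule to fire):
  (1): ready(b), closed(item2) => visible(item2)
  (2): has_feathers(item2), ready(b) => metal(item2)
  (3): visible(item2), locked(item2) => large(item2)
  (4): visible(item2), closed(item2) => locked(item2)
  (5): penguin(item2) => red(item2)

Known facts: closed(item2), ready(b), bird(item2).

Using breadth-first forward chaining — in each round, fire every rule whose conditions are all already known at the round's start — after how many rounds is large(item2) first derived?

Round 1: (1) [ready(b), closed(item2) => visible(item2)]. New: visible(item2).
Round 2: (4) [visible(item2), closed(item2) => locked(item2)]. New: locked(item2).
Round 3: (3) [visible(item2), locked(item2) => large(item2)]. New: large(item2).
large(item2) first appears in round 3.

3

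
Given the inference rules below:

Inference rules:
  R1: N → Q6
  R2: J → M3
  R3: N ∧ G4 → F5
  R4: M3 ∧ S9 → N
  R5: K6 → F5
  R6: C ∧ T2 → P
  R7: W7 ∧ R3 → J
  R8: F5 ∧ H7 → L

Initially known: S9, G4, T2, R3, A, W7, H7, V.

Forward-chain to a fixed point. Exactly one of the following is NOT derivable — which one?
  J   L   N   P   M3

P

Round 1: R7 [W7 ∧ R3 → J]. New: J.
Round 2: R2 [J → M3]. New: M3.
Round 3: R4 [M3 ∧ S9 → N]. New: N.
Round 4: R1 [N → Q6]; R3 [N ∧ G4 → F5]. New: Q6, F5.
Round 5: R8 [F5 ∧ H7 → L]. New: L.
Derived: L (round 5), N (round 3), J (round 1), M3 (round 2). P never appears in any round.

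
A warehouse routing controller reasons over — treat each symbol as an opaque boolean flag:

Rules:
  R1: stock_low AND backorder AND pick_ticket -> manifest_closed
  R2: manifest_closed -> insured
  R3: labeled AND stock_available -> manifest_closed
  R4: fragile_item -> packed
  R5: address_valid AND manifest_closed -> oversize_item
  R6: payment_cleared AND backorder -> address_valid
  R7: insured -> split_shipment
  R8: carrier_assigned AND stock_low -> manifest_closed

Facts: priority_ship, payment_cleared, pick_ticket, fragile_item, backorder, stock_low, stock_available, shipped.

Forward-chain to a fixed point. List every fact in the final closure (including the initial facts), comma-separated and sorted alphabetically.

address_valid, backorder, fragile_item, insured, manifest_closed, oversize_item, packed, payment_cleared, pick_ticket, priority_ship, shipped, split_shipment, stock_available, stock_low

Round 1: R1 [stock_low AND backorder AND pick_ticket -> manifest_closed]; R4 [fragile_item -> packed]; R6 [payment_cleared AND backorder -> address_valid]. Adds manifest_closed, packed, address_valid.
Round 2: R2 [manifest_closed -> insured]; R5 [address_valid AND manifest_closed -> oversize_item]. Adds insured, oversize_item.
Round 3: R7 [insured -> split_shipment]. Adds split_shipment.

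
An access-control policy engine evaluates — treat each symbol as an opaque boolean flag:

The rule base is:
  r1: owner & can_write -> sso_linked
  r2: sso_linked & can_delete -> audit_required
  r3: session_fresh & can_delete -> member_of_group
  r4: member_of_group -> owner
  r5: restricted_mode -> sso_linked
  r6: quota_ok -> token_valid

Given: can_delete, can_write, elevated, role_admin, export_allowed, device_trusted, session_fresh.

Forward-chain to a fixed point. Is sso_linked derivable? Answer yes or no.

[1] r3 [session_fresh & can_delete -> member_of_group]. ⇒ new: member_of_group.
[2] r4 [member_of_group -> owner]. ⇒ new: owner.
[3] r1 [owner & can_write -> sso_linked]. ⇒ new: sso_linked.
[4] r2 [sso_linked & can_delete -> audit_required]. ⇒ new: audit_required.
sso_linked appears in round 3, so it is derivable.

yes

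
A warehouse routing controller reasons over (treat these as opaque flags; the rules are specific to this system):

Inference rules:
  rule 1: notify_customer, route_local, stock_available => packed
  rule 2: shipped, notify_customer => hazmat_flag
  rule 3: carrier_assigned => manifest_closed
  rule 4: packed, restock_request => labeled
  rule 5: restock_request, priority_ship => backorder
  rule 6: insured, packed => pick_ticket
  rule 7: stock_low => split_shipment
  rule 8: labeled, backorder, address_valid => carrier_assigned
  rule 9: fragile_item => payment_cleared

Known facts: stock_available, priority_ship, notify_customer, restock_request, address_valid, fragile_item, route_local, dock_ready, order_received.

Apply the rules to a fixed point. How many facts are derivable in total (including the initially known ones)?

15

[1] rule 1 [notify_customer, route_local, stock_available => packed]; rule 5 [restock_request, priority_ship => backorder]; rule 9 [fragile_item => payment_cleared]. ⇒ new: packed, backorder, payment_cleared.
[2] rule 4 [packed, restock_request => labeled]. ⇒ new: labeled.
[3] rule 8 [labeled, backorder, address_valid => carrier_assigned]. ⇒ new: carrier_assigned.
[4] rule 3 [carrier_assigned => manifest_closed]. ⇒ new: manifest_closed.
Closure: {address_valid, backorder, carrier_assigned, dock_ready, fragile_item, labeled, manifest_closed, notify_customer, order_received, packed, payment_cleared, priority_ship, restock_request, route_local, stock_available} — 15 facts.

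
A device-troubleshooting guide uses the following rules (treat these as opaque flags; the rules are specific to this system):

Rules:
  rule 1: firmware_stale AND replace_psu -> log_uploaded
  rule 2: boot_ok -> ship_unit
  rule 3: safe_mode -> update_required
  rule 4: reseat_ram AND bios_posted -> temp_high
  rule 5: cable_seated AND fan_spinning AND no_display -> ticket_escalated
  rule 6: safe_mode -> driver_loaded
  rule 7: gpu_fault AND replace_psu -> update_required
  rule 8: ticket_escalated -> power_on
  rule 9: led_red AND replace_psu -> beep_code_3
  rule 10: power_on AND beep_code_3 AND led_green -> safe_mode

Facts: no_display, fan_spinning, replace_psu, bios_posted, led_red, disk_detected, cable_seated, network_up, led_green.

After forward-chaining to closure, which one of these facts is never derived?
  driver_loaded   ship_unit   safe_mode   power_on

ship_unit

Round 1 — rule 5, rule 9, derive ticket_escalated, beep_code_3.
Round 2 — rule 8, derive power_on.
Round 3 — rule 10, derive safe_mode.
Round 4 — rule 3, rule 6, derive update_required, driver_loaded.
Derived: power_on (round 2), driver_loaded (round 4), safe_mode (round 3). ship_unit never appears in any round.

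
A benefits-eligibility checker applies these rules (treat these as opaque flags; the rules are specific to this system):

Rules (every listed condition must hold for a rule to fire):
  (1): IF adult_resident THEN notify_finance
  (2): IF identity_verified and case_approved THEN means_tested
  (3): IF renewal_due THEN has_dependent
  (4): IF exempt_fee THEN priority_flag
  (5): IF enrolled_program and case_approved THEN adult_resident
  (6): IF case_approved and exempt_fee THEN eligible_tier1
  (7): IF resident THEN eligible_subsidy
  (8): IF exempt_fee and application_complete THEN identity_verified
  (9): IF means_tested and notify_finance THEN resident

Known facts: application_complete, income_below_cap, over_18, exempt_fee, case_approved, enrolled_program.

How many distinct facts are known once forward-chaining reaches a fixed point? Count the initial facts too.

Round 1 — (4), (5), (6), (8), derive priority_flag, adult_resident, eligible_tier1, identity_verified.
Round 2 — (1), (2), derive notify_finance, means_tested.
Round 3 — (9), derive resident.
Round 4 — (7), derive eligible_subsidy.
Closure: {adult_resident, application_complete, case_approved, eligible_subsidy, eligible_tier1, enrolled_program, exempt_fee, identity_verified, income_below_cap, means_tested, notify_finance, over_18, priority_flag, resident} — 14 facts.

14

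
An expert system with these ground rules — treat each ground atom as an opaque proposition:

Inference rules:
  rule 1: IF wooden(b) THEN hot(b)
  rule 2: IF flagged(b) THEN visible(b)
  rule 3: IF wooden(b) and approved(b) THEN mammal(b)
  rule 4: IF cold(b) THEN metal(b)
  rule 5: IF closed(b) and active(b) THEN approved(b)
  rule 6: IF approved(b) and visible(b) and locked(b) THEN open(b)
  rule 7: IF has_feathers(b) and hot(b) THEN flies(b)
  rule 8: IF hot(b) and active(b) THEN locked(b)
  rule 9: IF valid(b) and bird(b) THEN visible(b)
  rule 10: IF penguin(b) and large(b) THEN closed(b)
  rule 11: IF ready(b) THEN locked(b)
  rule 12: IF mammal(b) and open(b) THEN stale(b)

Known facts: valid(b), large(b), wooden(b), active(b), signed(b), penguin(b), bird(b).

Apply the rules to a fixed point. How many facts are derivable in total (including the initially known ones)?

Round 1 — rule 1, rule 9, rule 10, derive hot(b), visible(b), closed(b).
Round 2 — rule 5, rule 8, derive approved(b), locked(b).
Round 3 — rule 3, rule 6, derive mammal(b), open(b).
Round 4 — rule 12, derive stale(b).
Closure: {active(b), approved(b), bird(b), closed(b), hot(b), large(b), locked(b), mammal(b), open(b), penguin(b), signed(b), stale(b), valid(b), visible(b), wooden(b)} — 15 facts.

15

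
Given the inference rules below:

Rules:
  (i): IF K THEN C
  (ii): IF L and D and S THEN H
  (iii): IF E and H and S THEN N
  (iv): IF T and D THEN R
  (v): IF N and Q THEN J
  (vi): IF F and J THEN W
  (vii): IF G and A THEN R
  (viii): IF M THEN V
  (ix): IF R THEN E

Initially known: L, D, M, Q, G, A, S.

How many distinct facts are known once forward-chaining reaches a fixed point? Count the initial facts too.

Round 1: (ii) [IF L and D and S THEN H]; (vii) [IF G and A THEN R]; (viii) [IF M THEN V]. New: H, R, V.
Round 2: (ix) [IF R THEN E]. New: E.
Round 3: (iii) [IF E and H and S THEN N]. New: N.
Round 4: (v) [IF N and Q THEN J]. New: J.
Closure: {A, D, E, G, H, J, L, M, N, Q, R, S, V} — 13 facts.

13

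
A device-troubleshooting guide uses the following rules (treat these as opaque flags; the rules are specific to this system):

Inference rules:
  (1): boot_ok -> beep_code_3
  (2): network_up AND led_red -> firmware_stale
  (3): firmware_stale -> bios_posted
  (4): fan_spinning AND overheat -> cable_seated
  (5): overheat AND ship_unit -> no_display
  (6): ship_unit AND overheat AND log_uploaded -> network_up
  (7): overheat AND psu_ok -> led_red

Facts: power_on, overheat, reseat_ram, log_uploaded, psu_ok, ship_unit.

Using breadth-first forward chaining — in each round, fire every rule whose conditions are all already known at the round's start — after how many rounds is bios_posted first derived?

3

[1] (5) [overheat AND ship_unit -> no_display]; (6) [ship_unit AND overheat AND log_uploaded -> network_up]; (7) [overheat AND psu_ok -> led_red]. ⇒ new: no_display, network_up, led_red.
[2] (2) [network_up AND led_red -> firmware_stale]. ⇒ new: firmware_stale.
[3] (3) [firmware_stale -> bios_posted]. ⇒ new: bios_posted.
bios_posted first appears in round 3.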